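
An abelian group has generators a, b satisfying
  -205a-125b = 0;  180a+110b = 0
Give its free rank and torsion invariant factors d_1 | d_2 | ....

Answer: M ≅ ℤ/5 ⊕ ℤ/10

Derivation:
rank_ℚ(R)=2; free=2−2=0
SNF(R) diag = [5, 10] → torsion [5, 10]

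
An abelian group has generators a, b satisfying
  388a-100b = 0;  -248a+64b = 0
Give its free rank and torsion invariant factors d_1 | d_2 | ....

Answer: M ≅ ℤ/4 ⊕ ℤ/8

Derivation:
rank_ℚ(R)=2; free=2−2=0
SNF(R) diag = [4, 8] → torsion [4, 8]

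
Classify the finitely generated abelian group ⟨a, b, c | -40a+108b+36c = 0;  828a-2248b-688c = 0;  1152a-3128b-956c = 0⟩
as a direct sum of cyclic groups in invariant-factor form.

rank_ℚ(R)=3; free=3−3=0
SNF(R) diag = [4, 4, 12] → torsion [4, 4, 12]

Answer: M ≅ ℤ/4 ⊕ ℤ/4 ⊕ ℤ/12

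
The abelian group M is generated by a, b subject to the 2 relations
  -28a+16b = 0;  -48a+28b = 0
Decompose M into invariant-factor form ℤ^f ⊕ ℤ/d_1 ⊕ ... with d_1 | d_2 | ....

rank_ℚ(R)=2; free=2−2=0
SNF(R) diag = [4, 4] → torsion [4, 4]

Answer: M ≅ ℤ/4 ⊕ ℤ/4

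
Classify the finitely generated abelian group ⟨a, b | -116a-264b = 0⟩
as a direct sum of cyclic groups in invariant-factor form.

Answer: M ≅ ℤ^1 ⊕ ℤ/4

Derivation:
rank_ℚ(R)=1; free=2−1=1
SNF(R) diag = [4] → torsion [4]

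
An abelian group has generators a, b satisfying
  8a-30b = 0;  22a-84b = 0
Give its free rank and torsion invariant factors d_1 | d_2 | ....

Answer: M ≅ ℤ/2 ⊕ ℤ/6

Derivation:
rank_ℚ(R)=2; free=2−2=0
SNF(R) diag = [2, 6] → torsion [2, 6]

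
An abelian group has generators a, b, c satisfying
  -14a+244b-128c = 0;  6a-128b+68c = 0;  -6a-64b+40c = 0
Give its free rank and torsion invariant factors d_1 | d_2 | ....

rank_ℚ(R)=3; free=3−3=0
SNF(R) diag = [2, 4, 12] → torsion [2, 4, 12]

Answer: M ≅ ℤ/2 ⊕ ℤ/4 ⊕ ℤ/12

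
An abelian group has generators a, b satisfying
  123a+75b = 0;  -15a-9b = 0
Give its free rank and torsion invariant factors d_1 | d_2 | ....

rank_ℚ(R)=2; free=2−2=0
SNF(R) diag = [3, 6] → torsion [3, 6]

Answer: M ≅ ℤ/3 ⊕ ℤ/6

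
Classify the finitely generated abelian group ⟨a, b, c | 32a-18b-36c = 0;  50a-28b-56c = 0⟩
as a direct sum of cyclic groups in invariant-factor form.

Answer: M ≅ ℤ^1 ⊕ ℤ/2 ⊕ ℤ/2

Derivation:
rank_ℚ(R)=2; free=3−2=1
SNF(R) diag = [2, 2] → torsion [2, 2]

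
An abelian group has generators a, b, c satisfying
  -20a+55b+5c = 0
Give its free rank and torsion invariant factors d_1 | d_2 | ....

rank_ℚ(R)=1; free=3−1=2
SNF(R) diag = [5] → torsion [5]

Answer: M ≅ ℤ^2 ⊕ ℤ/5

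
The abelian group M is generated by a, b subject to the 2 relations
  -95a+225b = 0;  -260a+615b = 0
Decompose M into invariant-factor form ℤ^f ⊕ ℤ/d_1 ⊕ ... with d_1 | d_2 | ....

rank_ℚ(R)=2; free=2−2=0
SNF(R) diag = [5, 15] → torsion [5, 15]

Answer: M ≅ ℤ/5 ⊕ ℤ/15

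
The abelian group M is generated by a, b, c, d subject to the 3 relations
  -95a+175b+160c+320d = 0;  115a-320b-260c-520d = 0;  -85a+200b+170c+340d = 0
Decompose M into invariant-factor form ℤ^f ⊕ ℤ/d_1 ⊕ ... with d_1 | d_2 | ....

rank_ℚ(R)=3; free=4−3=1
SNF(R) diag = [5, 15, 30] → torsion [5, 15, 30]

Answer: M ≅ ℤ^1 ⊕ ℤ/5 ⊕ ℤ/15 ⊕ ℤ/30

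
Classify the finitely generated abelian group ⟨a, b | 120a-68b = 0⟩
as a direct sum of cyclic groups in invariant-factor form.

Answer: M ≅ ℤ^1 ⊕ ℤ/4

Derivation:
rank_ℚ(R)=1; free=2−1=1
SNF(R) diag = [4] → torsion [4]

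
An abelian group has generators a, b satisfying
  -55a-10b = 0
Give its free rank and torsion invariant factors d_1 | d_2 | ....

Answer: M ≅ ℤ^1 ⊕ ℤ/5

Derivation:
rank_ℚ(R)=1; free=2−1=1
SNF(R) diag = [5] → torsion [5]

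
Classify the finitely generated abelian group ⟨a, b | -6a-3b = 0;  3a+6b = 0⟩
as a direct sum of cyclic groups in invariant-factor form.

Answer: M ≅ ℤ/3 ⊕ ℤ/9

Derivation:
rank_ℚ(R)=2; free=2−2=0
SNF(R) diag = [3, 9] → torsion [3, 9]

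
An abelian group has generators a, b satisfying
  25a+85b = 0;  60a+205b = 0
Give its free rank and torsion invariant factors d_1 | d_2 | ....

rank_ℚ(R)=2; free=2−2=0
SNF(R) diag = [5, 5] → torsion [5, 5]

Answer: M ≅ ℤ/5 ⊕ ℤ/5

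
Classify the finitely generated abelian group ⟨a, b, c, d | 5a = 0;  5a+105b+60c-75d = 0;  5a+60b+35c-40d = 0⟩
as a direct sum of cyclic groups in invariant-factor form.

Answer: M ≅ ℤ^1 ⊕ ℤ/5 ⊕ ℤ/5 ⊕ ℤ/15

Derivation:
rank_ℚ(R)=3; free=4−3=1
SNF(R) diag = [5, 5, 15] → torsion [5, 5, 15]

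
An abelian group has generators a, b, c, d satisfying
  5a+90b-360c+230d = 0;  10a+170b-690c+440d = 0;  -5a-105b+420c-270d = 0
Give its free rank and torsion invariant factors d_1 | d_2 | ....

Answer: M ≅ ℤ^1 ⊕ ℤ/5 ⊕ ℤ/5 ⊕ ℤ/10

Derivation:
rank_ℚ(R)=3; free=4−3=1
SNF(R) diag = [5, 5, 10] → torsion [5, 5, 10]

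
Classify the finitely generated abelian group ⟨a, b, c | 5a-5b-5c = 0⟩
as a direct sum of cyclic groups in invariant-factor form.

rank_ℚ(R)=1; free=3−1=2
SNF(R) diag = [5] → torsion [5]

Answer: M ≅ ℤ^2 ⊕ ℤ/5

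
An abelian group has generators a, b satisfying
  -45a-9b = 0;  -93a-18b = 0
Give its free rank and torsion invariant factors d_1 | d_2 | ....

Answer: M ≅ ℤ/3 ⊕ ℤ/9

Derivation:
rank_ℚ(R)=2; free=2−2=0
SNF(R) diag = [3, 9] → torsion [3, 9]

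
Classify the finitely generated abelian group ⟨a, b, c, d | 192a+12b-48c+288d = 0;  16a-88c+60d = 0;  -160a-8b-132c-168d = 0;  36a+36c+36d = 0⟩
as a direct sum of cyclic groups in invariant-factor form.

Answer: M ≅ ℤ/4 ⊕ ℤ/4 ⊕ ℤ/12 ⊕ ℤ/36

Derivation:
rank_ℚ(R)=4; free=4−4=0
SNF(R) diag = [4, 4, 12, 36] → torsion [4, 4, 12, 36]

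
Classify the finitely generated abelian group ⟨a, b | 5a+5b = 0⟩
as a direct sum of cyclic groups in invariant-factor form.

Answer: M ≅ ℤ^1 ⊕ ℤ/5

Derivation:
rank_ℚ(R)=1; free=2−1=1
SNF(R) diag = [5] → torsion [5]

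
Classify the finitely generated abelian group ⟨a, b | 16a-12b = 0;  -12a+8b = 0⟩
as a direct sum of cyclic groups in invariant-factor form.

Answer: M ≅ ℤ/4 ⊕ ℤ/4

Derivation:
rank_ℚ(R)=2; free=2−2=0
SNF(R) diag = [4, 4] → torsion [4, 4]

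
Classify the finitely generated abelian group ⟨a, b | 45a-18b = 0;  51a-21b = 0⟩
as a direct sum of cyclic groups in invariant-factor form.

Answer: M ≅ ℤ/3 ⊕ ℤ/9

Derivation:
rank_ℚ(R)=2; free=2−2=0
SNF(R) diag = [3, 9] → torsion [3, 9]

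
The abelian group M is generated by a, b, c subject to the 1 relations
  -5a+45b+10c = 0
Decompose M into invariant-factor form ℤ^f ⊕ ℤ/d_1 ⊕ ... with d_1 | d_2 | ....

rank_ℚ(R)=1; free=3−1=2
SNF(R) diag = [5] → torsion [5]

Answer: M ≅ ℤ^2 ⊕ ℤ/5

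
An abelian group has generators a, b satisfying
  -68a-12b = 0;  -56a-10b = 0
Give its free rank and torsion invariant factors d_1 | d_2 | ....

rank_ℚ(R)=2; free=2−2=0
SNF(R) diag = [2, 4] → torsion [2, 4]

Answer: M ≅ ℤ/2 ⊕ ℤ/4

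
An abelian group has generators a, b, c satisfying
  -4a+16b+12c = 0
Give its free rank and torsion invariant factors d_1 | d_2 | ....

rank_ℚ(R)=1; free=3−1=2
SNF(R) diag = [4] → torsion [4]

Answer: M ≅ ℤ^2 ⊕ ℤ/4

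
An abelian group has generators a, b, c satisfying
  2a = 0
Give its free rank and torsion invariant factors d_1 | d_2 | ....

rank_ℚ(R)=1; free=3−1=2
SNF(R) diag = [2] → torsion [2]

Answer: M ≅ ℤ^2 ⊕ ℤ/2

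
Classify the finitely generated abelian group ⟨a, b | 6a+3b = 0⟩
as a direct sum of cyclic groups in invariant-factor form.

rank_ℚ(R)=1; free=2−1=1
SNF(R) diag = [3] → torsion [3]

Answer: M ≅ ℤ^1 ⊕ ℤ/3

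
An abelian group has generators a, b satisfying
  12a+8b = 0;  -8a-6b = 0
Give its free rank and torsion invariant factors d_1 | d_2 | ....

Answer: M ≅ ℤ/2 ⊕ ℤ/4

Derivation:
rank_ℚ(R)=2; free=2−2=0
SNF(R) diag = [2, 4] → torsion [2, 4]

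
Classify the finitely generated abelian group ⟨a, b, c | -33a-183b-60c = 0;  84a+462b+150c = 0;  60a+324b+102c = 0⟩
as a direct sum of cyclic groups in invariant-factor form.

Answer: M ≅ ℤ/3 ⊕ ℤ/6 ⊕ ℤ/6

Derivation:
rank_ℚ(R)=3; free=3−3=0
SNF(R) diag = [3, 6, 6] → torsion [3, 6, 6]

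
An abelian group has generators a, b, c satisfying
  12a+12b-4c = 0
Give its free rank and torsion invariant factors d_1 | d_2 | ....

rank_ℚ(R)=1; free=3−1=2
SNF(R) diag = [4] → torsion [4]

Answer: M ≅ ℤ^2 ⊕ ℤ/4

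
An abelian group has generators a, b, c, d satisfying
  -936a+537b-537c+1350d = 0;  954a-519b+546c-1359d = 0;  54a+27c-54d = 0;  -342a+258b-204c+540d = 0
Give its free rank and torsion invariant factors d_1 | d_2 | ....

Answer: M ≅ ℤ/3 ⊕ ℤ/9 ⊕ ℤ/27 ⊕ ℤ/54

Derivation:
rank_ℚ(R)=4; free=4−4=0
SNF(R) diag = [3, 9, 27, 54] → torsion [3, 9, 27, 54]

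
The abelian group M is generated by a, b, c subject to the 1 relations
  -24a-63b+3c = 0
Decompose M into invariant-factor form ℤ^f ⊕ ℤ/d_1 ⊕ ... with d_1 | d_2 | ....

rank_ℚ(R)=1; free=3−1=2
SNF(R) diag = [3] → torsion [3]

Answer: M ≅ ℤ^2 ⊕ ℤ/3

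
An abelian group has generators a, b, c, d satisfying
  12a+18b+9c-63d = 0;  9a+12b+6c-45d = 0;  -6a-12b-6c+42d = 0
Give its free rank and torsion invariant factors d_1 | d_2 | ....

rank_ℚ(R)=3; free=4−3=1
SNF(R) diag = [3, 3, 6] → torsion [3, 3, 6]

Answer: M ≅ ℤ^1 ⊕ ℤ/3 ⊕ ℤ/3 ⊕ ℤ/6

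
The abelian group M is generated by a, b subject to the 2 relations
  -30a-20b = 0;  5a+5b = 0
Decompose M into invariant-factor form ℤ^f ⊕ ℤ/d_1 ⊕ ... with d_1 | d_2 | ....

rank_ℚ(R)=2; free=2−2=0
SNF(R) diag = [5, 10] → torsion [5, 10]

Answer: M ≅ ℤ/5 ⊕ ℤ/10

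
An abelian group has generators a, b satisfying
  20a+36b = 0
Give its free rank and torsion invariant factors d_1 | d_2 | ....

rank_ℚ(R)=1; free=2−1=1
SNF(R) diag = [4] → torsion [4]

Answer: M ≅ ℤ^1 ⊕ ℤ/4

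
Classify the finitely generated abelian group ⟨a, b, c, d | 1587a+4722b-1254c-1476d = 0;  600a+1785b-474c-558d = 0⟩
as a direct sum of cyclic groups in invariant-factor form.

rank_ℚ(R)=2; free=4−2=2
SNF(R) diag = [3, 9] → torsion [3, 9]

Answer: M ≅ ℤ^2 ⊕ ℤ/3 ⊕ ℤ/9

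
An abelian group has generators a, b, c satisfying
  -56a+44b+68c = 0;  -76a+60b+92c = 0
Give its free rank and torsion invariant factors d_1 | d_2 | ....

Answer: M ≅ ℤ^1 ⊕ ℤ/4 ⊕ ℤ/4

Derivation:
rank_ℚ(R)=2; free=3−2=1
SNF(R) diag = [4, 4] → torsion [4, 4]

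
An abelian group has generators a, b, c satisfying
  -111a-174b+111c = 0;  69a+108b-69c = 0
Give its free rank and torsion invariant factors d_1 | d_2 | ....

Answer: M ≅ ℤ^1 ⊕ ℤ/3 ⊕ ℤ/6

Derivation:
rank_ℚ(R)=2; free=3−2=1
SNF(R) diag = [3, 6] → torsion [3, 6]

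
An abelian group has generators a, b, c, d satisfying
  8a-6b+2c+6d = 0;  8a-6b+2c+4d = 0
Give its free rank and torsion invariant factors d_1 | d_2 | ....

Answer: M ≅ ℤ^2 ⊕ ℤ/2 ⊕ ℤ/2

Derivation:
rank_ℚ(R)=2; free=4−2=2
SNF(R) diag = [2, 2] → torsion [2, 2]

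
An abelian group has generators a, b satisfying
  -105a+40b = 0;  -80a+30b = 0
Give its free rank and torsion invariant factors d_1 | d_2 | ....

Answer: M ≅ ℤ/5 ⊕ ℤ/10

Derivation:
rank_ℚ(R)=2; free=2−2=0
SNF(R) diag = [5, 10] → torsion [5, 10]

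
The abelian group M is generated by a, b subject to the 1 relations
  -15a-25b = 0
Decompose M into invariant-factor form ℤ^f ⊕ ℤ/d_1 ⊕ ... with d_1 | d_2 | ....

Answer: M ≅ ℤ^1 ⊕ ℤ/5

Derivation:
rank_ℚ(R)=1; free=2−1=1
SNF(R) diag = [5] → torsion [5]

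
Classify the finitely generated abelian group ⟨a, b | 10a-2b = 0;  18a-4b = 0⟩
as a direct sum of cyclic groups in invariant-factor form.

Answer: M ≅ ℤ/2 ⊕ ℤ/2

Derivation:
rank_ℚ(R)=2; free=2−2=0
SNF(R) diag = [2, 2] → torsion [2, 2]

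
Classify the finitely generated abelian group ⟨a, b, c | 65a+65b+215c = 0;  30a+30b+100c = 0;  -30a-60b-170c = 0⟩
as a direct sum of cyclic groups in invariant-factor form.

Answer: M ≅ ℤ/5 ⊕ ℤ/10 ⊕ ℤ/30

Derivation:
rank_ℚ(R)=3; free=3−3=0
SNF(R) diag = [5, 10, 30] → torsion [5, 10, 30]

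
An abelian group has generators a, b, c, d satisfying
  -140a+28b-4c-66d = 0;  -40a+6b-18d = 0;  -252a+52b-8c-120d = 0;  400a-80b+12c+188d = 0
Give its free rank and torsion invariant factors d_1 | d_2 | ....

rank_ℚ(R)=4; free=4−4=0
SNF(R) diag = [2, 2, 4, 4] → torsion [2, 2, 4, 4]

Answer: M ≅ ℤ/2 ⊕ ℤ/2 ⊕ ℤ/4 ⊕ ℤ/4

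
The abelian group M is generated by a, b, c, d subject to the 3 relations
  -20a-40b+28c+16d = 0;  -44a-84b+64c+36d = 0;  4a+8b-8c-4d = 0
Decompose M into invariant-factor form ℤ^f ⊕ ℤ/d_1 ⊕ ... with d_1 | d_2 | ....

rank_ℚ(R)=3; free=4−3=1
SNF(R) diag = [4, 4, 4] → torsion [4, 4, 4]

Answer: M ≅ ℤ^1 ⊕ ℤ/4 ⊕ ℤ/4 ⊕ ℤ/4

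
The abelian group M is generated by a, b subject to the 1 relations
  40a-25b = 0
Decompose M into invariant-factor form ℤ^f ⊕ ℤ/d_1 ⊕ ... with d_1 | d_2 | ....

rank_ℚ(R)=1; free=2−1=1
SNF(R) diag = [5] → torsion [5]

Answer: M ≅ ℤ^1 ⊕ ℤ/5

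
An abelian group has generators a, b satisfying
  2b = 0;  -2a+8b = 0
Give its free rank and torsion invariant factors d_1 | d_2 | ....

rank_ℚ(R)=2; free=2−2=0
SNF(R) diag = [2, 2] → torsion [2, 2]

Answer: M ≅ ℤ/2 ⊕ ℤ/2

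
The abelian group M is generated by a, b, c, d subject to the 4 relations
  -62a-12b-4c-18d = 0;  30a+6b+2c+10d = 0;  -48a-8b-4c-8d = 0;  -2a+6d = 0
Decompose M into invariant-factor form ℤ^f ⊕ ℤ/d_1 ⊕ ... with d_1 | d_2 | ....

rank_ℚ(R)=4; free=4−4=0
SNF(R) diag = [2, 2, 4, 4] → torsion [2, 2, 4, 4]

Answer: M ≅ ℤ/2 ⊕ ℤ/2 ⊕ ℤ/4 ⊕ ℤ/4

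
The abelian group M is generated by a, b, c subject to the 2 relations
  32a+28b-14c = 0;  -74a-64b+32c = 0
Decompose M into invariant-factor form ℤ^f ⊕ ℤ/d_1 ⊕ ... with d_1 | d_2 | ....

Answer: M ≅ ℤ^1 ⊕ ℤ/2 ⊕ ℤ/6

Derivation:
rank_ℚ(R)=2; free=3−2=1
SNF(R) diag = [2, 6] → torsion [2, 6]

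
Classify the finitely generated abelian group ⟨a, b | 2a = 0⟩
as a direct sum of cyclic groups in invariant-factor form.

rank_ℚ(R)=1; free=2−1=1
SNF(R) diag = [2] → torsion [2]

Answer: M ≅ ℤ^1 ⊕ ℤ/2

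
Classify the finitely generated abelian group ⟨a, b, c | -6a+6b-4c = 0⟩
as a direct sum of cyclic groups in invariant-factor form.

rank_ℚ(R)=1; free=3−1=2
SNF(R) diag = [2] → torsion [2]

Answer: M ≅ ℤ^2 ⊕ ℤ/2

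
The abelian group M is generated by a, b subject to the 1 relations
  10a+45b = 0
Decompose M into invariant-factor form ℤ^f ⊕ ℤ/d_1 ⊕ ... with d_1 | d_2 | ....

Answer: M ≅ ℤ^1 ⊕ ℤ/5

Derivation:
rank_ℚ(R)=1; free=2−1=1
SNF(R) diag = [5] → torsion [5]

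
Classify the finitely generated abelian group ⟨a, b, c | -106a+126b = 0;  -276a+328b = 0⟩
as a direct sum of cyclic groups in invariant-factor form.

Answer: M ≅ ℤ^1 ⊕ ℤ/2 ⊕ ℤ/4

Derivation:
rank_ℚ(R)=2; free=3−2=1
SNF(R) diag = [2, 4] → torsion [2, 4]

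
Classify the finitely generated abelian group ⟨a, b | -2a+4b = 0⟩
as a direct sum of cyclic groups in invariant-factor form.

Answer: M ≅ ℤ^1 ⊕ ℤ/2

Derivation:
rank_ℚ(R)=1; free=2−1=1
SNF(R) diag = [2] → torsion [2]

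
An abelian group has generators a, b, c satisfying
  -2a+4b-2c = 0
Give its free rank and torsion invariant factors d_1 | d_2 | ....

Answer: M ≅ ℤ^2 ⊕ ℤ/2

Derivation:
rank_ℚ(R)=1; free=3−1=2
SNF(R) diag = [2] → torsion [2]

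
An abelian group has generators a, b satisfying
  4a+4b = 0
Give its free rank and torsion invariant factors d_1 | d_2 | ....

Answer: M ≅ ℤ^1 ⊕ ℤ/4

Derivation:
rank_ℚ(R)=1; free=2−1=1
SNF(R) diag = [4] → torsion [4]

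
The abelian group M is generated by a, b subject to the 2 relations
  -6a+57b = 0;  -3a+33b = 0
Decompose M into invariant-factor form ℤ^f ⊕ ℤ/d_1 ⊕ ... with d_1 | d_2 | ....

Answer: M ≅ ℤ/3 ⊕ ℤ/9

Derivation:
rank_ℚ(R)=2; free=2−2=0
SNF(R) diag = [3, 9] → torsion [3, 9]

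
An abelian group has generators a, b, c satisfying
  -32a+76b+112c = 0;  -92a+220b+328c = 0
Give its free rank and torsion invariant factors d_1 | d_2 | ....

Answer: M ≅ ℤ^1 ⊕ ℤ/4 ⊕ ℤ/12

Derivation:
rank_ℚ(R)=2; free=3−2=1
SNF(R) diag = [4, 12] → torsion [4, 12]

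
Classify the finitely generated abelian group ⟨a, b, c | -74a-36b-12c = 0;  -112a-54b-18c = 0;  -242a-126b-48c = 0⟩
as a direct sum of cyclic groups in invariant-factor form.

Answer: M ≅ ℤ/2 ⊕ ℤ/6 ⊕ ℤ/18

Derivation:
rank_ℚ(R)=3; free=3−3=0
SNF(R) diag = [2, 6, 18] → torsion [2, 6, 18]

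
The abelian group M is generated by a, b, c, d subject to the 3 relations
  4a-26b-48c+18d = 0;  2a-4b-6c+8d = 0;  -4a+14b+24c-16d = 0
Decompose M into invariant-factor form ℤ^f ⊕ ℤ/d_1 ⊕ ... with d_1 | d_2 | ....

Answer: M ≅ ℤ^1 ⊕ ℤ/2 ⊕ ℤ/2 ⊕ ℤ/6

Derivation:
rank_ℚ(R)=3; free=4−3=1
SNF(R) diag = [2, 2, 6] → torsion [2, 2, 6]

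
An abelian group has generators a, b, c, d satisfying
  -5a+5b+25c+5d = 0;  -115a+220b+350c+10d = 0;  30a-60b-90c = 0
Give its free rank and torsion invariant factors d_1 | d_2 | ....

rank_ℚ(R)=3; free=4−3=1
SNF(R) diag = [5, 15, 30] → torsion [5, 15, 30]

Answer: M ≅ ℤ^1 ⊕ ℤ/5 ⊕ ℤ/15 ⊕ ℤ/30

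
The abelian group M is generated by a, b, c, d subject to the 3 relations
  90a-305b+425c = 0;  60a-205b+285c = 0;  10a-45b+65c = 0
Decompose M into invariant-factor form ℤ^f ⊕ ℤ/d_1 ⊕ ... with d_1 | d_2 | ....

rank_ℚ(R)=3; free=4−3=1
SNF(R) diag = [5, 10, 20] → torsion [5, 10, 20]

Answer: M ≅ ℤ^1 ⊕ ℤ/5 ⊕ ℤ/10 ⊕ ℤ/20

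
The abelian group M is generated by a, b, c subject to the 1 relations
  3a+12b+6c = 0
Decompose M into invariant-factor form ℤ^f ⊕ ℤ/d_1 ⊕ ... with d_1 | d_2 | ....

rank_ℚ(R)=1; free=3−1=2
SNF(R) diag = [3] → torsion [3]

Answer: M ≅ ℤ^2 ⊕ ℤ/3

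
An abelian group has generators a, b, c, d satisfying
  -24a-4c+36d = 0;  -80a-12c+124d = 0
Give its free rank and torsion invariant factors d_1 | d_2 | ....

rank_ℚ(R)=2; free=4−2=2
SNF(R) diag = [4, 8] → torsion [4, 8]

Answer: M ≅ ℤ^2 ⊕ ℤ/4 ⊕ ℤ/8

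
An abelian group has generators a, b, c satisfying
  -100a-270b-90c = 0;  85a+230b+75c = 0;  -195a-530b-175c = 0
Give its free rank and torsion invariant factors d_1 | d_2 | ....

Answer: M ≅ ℤ/5 ⊕ ℤ/10 ⊕ ℤ/10

Derivation:
rank_ℚ(R)=3; free=3−3=0
SNF(R) diag = [5, 10, 10] → torsion [5, 10, 10]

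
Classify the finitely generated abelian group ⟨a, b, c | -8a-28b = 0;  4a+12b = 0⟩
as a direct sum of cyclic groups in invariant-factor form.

rank_ℚ(R)=2; free=3−2=1
SNF(R) diag = [4, 4] → torsion [4, 4]

Answer: M ≅ ℤ^1 ⊕ ℤ/4 ⊕ ℤ/4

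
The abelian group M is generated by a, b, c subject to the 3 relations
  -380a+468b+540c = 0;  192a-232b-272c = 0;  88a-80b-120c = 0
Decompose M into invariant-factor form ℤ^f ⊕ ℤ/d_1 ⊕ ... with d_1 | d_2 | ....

Answer: M ≅ ℤ/4 ⊕ ℤ/8 ⊕ ℤ/16

Derivation:
rank_ℚ(R)=3; free=3−3=0
SNF(R) diag = [4, 8, 16] → torsion [4, 8, 16]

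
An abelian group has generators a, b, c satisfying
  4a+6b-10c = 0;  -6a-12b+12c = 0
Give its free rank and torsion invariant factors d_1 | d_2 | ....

Answer: M ≅ ℤ^1 ⊕ ℤ/2 ⊕ ℤ/6

Derivation:
rank_ℚ(R)=2; free=3−2=1
SNF(R) diag = [2, 6] → torsion [2, 6]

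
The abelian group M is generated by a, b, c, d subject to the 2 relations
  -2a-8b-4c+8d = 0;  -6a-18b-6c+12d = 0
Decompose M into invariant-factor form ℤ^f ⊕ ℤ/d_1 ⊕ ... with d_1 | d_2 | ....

rank_ℚ(R)=2; free=4−2=2
SNF(R) diag = [2, 6] → torsion [2, 6]

Answer: M ≅ ℤ^2 ⊕ ℤ/2 ⊕ ℤ/6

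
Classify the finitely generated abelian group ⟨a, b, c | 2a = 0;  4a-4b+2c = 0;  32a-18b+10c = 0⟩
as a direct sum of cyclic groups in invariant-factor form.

Answer: M ≅ ℤ/2 ⊕ ℤ/2 ⊕ ℤ/2

Derivation:
rank_ℚ(R)=3; free=3−3=0
SNF(R) diag = [2, 2, 2] → torsion [2, 2, 2]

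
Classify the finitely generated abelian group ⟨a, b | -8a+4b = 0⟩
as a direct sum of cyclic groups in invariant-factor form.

rank_ℚ(R)=1; free=2−1=1
SNF(R) diag = [4] → torsion [4]

Answer: M ≅ ℤ^1 ⊕ ℤ/4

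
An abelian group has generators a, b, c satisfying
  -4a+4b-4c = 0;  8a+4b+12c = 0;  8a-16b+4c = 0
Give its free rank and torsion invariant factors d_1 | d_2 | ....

rank_ℚ(R)=3; free=3−3=0
SNF(R) diag = [4, 4, 4] → torsion [4, 4, 4]

Answer: M ≅ ℤ/4 ⊕ ℤ/4 ⊕ ℤ/4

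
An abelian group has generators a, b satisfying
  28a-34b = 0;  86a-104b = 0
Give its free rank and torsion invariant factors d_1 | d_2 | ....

Answer: M ≅ ℤ/2 ⊕ ℤ/6

Derivation:
rank_ℚ(R)=2; free=2−2=0
SNF(R) diag = [2, 6] → torsion [2, 6]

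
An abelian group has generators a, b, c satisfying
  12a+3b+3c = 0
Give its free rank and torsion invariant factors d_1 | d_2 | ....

Answer: M ≅ ℤ^2 ⊕ ℤ/3

Derivation:
rank_ℚ(R)=1; free=3−1=2
SNF(R) diag = [3] → torsion [3]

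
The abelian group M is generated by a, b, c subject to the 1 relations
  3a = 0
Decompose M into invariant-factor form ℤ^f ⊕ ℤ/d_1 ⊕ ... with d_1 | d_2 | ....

Answer: M ≅ ℤ^2 ⊕ ℤ/3

Derivation:
rank_ℚ(R)=1; free=3−1=2
SNF(R) diag = [3] → torsion [3]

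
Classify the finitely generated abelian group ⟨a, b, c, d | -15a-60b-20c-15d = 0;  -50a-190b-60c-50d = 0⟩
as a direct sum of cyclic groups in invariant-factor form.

rank_ℚ(R)=2; free=4−2=2
SNF(R) diag = [5, 10] → torsion [5, 10]

Answer: M ≅ ℤ^2 ⊕ ℤ/5 ⊕ ℤ/10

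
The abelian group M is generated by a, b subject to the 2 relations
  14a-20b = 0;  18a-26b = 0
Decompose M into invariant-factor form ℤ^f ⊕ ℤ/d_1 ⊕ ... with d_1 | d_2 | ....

rank_ℚ(R)=2; free=2−2=0
SNF(R) diag = [2, 2] → torsion [2, 2]

Answer: M ≅ ℤ/2 ⊕ ℤ/2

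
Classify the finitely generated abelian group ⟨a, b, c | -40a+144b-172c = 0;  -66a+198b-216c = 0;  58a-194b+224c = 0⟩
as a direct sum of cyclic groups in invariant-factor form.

Answer: M ≅ ℤ/2 ⊕ ℤ/4 ⊕ ℤ/12

Derivation:
rank_ℚ(R)=3; free=3−3=0
SNF(R) diag = [2, 4, 12] → torsion [2, 4, 12]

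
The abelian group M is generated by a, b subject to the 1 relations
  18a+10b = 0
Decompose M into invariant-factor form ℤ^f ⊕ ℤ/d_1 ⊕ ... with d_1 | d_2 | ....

Answer: M ≅ ℤ^1 ⊕ ℤ/2

Derivation:
rank_ℚ(R)=1; free=2−1=1
SNF(R) diag = [2] → torsion [2]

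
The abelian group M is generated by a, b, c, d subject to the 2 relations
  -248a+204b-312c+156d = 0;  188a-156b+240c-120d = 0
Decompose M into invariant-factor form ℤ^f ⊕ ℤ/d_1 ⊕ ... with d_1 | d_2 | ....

rank_ℚ(R)=2; free=4−2=2
SNF(R) diag = [4, 12] → torsion [4, 12]

Answer: M ≅ ℤ^2 ⊕ ℤ/4 ⊕ ℤ/12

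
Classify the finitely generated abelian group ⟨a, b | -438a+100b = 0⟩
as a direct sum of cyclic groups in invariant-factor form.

rank_ℚ(R)=1; free=2−1=1
SNF(R) diag = [2] → torsion [2]

Answer: M ≅ ℤ^1 ⊕ ℤ/2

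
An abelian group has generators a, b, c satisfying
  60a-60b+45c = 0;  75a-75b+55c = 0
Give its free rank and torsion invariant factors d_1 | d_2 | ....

Answer: M ≅ ℤ^1 ⊕ ℤ/5 ⊕ ℤ/15

Derivation:
rank_ℚ(R)=2; free=3−2=1
SNF(R) diag = [5, 15] → torsion [5, 15]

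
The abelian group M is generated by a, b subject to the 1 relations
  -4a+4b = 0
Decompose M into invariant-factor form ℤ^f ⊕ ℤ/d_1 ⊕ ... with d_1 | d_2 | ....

Answer: M ≅ ℤ^1 ⊕ ℤ/4

Derivation:
rank_ℚ(R)=1; free=2−1=1
SNF(R) diag = [4] → torsion [4]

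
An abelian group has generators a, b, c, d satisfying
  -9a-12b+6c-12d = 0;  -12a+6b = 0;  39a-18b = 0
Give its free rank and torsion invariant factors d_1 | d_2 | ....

rank_ℚ(R)=3; free=4−3=1
SNF(R) diag = [3, 6, 6] → torsion [3, 6, 6]

Answer: M ≅ ℤ^1 ⊕ ℤ/3 ⊕ ℤ/6 ⊕ ℤ/6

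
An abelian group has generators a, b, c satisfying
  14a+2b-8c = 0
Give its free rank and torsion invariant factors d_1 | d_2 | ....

Answer: M ≅ ℤ^2 ⊕ ℤ/2

Derivation:
rank_ℚ(R)=1; free=3−1=2
SNF(R) diag = [2] → torsion [2]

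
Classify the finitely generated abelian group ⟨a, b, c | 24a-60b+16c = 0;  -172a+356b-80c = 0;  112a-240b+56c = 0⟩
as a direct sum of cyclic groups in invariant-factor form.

rank_ℚ(R)=3; free=3−3=0
SNF(R) diag = [4, 4, 8] → torsion [4, 4, 8]

Answer: M ≅ ℤ/4 ⊕ ℤ/4 ⊕ ℤ/8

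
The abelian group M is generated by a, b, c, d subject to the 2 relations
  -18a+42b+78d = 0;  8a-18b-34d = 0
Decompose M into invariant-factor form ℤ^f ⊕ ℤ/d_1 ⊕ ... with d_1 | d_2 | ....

rank_ℚ(R)=2; free=4−2=2
SNF(R) diag = [2, 6] → torsion [2, 6]

Answer: M ≅ ℤ^2 ⊕ ℤ/2 ⊕ ℤ/6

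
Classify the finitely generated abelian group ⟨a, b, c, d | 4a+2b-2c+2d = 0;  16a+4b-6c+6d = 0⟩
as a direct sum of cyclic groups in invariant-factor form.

rank_ℚ(R)=2; free=4−2=2
SNF(R) diag = [2, 2] → torsion [2, 2]

Answer: M ≅ ℤ^2 ⊕ ℤ/2 ⊕ ℤ/2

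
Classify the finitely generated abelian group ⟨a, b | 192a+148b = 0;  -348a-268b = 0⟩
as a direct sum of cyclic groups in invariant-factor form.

Answer: M ≅ ℤ/4 ⊕ ℤ/12

Derivation:
rank_ℚ(R)=2; free=2−2=0
SNF(R) diag = [4, 12] → torsion [4, 12]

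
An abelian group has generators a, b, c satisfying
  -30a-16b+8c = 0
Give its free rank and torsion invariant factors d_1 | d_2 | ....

Answer: M ≅ ℤ^2 ⊕ ℤ/2

Derivation:
rank_ℚ(R)=1; free=3−1=2
SNF(R) diag = [2] → torsion [2]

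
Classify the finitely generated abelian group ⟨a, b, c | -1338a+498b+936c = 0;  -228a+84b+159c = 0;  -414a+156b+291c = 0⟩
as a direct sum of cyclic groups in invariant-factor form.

rank_ℚ(R)=3; free=3−3=0
SNF(R) diag = [3, 6, 18] → torsion [3, 6, 18]

Answer: M ≅ ℤ/3 ⊕ ℤ/6 ⊕ ℤ/18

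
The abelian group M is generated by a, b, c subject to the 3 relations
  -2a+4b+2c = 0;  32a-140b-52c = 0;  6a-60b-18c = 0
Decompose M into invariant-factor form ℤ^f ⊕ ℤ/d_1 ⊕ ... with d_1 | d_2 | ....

Answer: M ≅ ℤ/2 ⊕ ℤ/4 ⊕ ℤ/12

Derivation:
rank_ℚ(R)=3; free=3−3=0
SNF(R) diag = [2, 4, 12] → torsion [2, 4, 12]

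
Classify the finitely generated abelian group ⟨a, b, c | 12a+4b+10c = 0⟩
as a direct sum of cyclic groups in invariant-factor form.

Answer: M ≅ ℤ^2 ⊕ ℤ/2

Derivation:
rank_ℚ(R)=1; free=3−1=2
SNF(R) diag = [2] → torsion [2]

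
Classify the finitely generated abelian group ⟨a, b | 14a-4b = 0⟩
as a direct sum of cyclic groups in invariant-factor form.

Answer: M ≅ ℤ^1 ⊕ ℤ/2

Derivation:
rank_ℚ(R)=1; free=2−1=1
SNF(R) diag = [2] → torsion [2]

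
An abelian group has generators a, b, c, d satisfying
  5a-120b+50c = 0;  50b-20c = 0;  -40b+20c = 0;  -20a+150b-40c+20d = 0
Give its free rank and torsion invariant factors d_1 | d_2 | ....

Answer: M ≅ ℤ/5 ⊕ ℤ/10 ⊕ ℤ/20 ⊕ ℤ/20

Derivation:
rank_ℚ(R)=4; free=4−4=0
SNF(R) diag = [5, 10, 20, 20] → torsion [5, 10, 20, 20]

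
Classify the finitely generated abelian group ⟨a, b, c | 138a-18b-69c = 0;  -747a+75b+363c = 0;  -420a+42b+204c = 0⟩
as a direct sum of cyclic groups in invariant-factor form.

Answer: M ≅ ℤ/3 ⊕ ℤ/3 ⊕ ℤ/6

Derivation:
rank_ℚ(R)=3; free=3−3=0
SNF(R) diag = [3, 3, 6] → torsion [3, 3, 6]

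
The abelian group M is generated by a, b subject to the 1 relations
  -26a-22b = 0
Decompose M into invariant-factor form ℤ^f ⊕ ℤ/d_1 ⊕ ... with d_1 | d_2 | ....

rank_ℚ(R)=1; free=2−1=1
SNF(R) diag = [2] → torsion [2]

Answer: M ≅ ℤ^1 ⊕ ℤ/2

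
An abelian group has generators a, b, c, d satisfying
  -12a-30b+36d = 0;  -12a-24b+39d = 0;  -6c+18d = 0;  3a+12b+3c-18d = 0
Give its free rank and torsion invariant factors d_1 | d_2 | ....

Answer: M ≅ ℤ/3 ⊕ ℤ/3 ⊕ ℤ/6 ⊕ ℤ/18

Derivation:
rank_ℚ(R)=4; free=4−4=0
SNF(R) diag = [3, 3, 6, 18] → torsion [3, 3, 6, 18]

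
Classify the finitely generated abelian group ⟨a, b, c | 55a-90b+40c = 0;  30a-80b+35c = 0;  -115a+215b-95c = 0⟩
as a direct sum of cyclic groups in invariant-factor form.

Answer: M ≅ ℤ/5 ⊕ ℤ/5 ⊕ ℤ/5

Derivation:
rank_ℚ(R)=3; free=3−3=0
SNF(R) diag = [5, 5, 5] → torsion [5, 5, 5]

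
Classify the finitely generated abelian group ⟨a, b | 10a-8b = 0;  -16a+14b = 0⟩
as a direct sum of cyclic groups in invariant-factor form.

rank_ℚ(R)=2; free=2−2=0
SNF(R) diag = [2, 6] → torsion [2, 6]

Answer: M ≅ ℤ/2 ⊕ ℤ/6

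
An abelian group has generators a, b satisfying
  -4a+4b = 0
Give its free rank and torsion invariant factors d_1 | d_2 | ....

rank_ℚ(R)=1; free=2−1=1
SNF(R) diag = [4] → torsion [4]

Answer: M ≅ ℤ^1 ⊕ ℤ/4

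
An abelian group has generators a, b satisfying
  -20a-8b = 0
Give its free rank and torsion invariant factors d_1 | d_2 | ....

rank_ℚ(R)=1; free=2−1=1
SNF(R) diag = [4] → torsion [4]

Answer: M ≅ ℤ^1 ⊕ ℤ/4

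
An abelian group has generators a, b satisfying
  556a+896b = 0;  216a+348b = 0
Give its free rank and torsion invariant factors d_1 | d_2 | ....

Answer: M ≅ ℤ/4 ⊕ ℤ/12

Derivation:
rank_ℚ(R)=2; free=2−2=0
SNF(R) diag = [4, 12] → torsion [4, 12]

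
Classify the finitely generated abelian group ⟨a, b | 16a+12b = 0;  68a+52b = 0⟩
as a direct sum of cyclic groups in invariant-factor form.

rank_ℚ(R)=2; free=2−2=0
SNF(R) diag = [4, 4] → torsion [4, 4]

Answer: M ≅ ℤ/4 ⊕ ℤ/4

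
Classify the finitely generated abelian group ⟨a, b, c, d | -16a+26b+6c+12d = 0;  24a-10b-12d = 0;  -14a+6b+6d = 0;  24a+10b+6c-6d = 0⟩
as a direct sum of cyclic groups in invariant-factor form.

rank_ℚ(R)=4; free=4−4=0
SNF(R) diag = [2, 2, 6, 6] → torsion [2, 2, 6, 6]

Answer: M ≅ ℤ/2 ⊕ ℤ/2 ⊕ ℤ/6 ⊕ ℤ/6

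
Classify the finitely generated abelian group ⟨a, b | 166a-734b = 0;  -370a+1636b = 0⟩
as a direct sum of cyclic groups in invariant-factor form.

rank_ℚ(R)=2; free=2−2=0
SNF(R) diag = [2, 2] → torsion [2, 2]

Answer: M ≅ ℤ/2 ⊕ ℤ/2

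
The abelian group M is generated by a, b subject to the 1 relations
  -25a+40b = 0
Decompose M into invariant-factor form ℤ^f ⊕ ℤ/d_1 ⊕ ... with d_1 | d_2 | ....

rank_ℚ(R)=1; free=2−1=1
SNF(R) diag = [5] → torsion [5]

Answer: M ≅ ℤ^1 ⊕ ℤ/5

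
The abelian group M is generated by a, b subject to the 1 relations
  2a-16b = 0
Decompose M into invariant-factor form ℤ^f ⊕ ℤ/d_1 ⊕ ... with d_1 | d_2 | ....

Answer: M ≅ ℤ^1 ⊕ ℤ/2

Derivation:
rank_ℚ(R)=1; free=2−1=1
SNF(R) diag = [2] → torsion [2]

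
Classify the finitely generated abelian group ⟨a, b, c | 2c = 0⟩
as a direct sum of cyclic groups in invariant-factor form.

rank_ℚ(R)=1; free=3−1=2
SNF(R) diag = [2] → torsion [2]

Answer: M ≅ ℤ^2 ⊕ ℤ/2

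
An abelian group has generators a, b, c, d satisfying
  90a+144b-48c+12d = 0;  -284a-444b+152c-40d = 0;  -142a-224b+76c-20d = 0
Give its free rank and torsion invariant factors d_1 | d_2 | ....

Answer: M ≅ ℤ^1 ⊕ ℤ/2 ⊕ ℤ/4 ⊕ ℤ/12

Derivation:
rank_ℚ(R)=3; free=4−3=1
SNF(R) diag = [2, 4, 12] → torsion [2, 4, 12]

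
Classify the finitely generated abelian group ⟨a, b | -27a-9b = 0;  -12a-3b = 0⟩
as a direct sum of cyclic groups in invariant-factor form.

Answer: M ≅ ℤ/3 ⊕ ℤ/9

Derivation:
rank_ℚ(R)=2; free=2−2=0
SNF(R) diag = [3, 9] → torsion [3, 9]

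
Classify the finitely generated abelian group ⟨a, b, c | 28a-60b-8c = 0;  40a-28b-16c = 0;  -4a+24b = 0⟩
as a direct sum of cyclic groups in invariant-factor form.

rank_ℚ(R)=3; free=3−3=0
SNF(R) diag = [4, 4, 8] → torsion [4, 4, 8]

Answer: M ≅ ℤ/4 ⊕ ℤ/4 ⊕ ℤ/8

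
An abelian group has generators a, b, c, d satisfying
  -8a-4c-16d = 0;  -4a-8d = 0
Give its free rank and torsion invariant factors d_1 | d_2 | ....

rank_ℚ(R)=2; free=4−2=2
SNF(R) diag = [4, 4] → torsion [4, 4]

Answer: M ≅ ℤ^2 ⊕ ℤ/4 ⊕ ℤ/4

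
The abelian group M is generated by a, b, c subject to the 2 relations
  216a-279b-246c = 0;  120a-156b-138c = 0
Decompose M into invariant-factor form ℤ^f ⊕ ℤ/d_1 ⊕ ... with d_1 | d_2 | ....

Answer: M ≅ ℤ^1 ⊕ ℤ/3 ⊕ ℤ/6

Derivation:
rank_ℚ(R)=2; free=3−2=1
SNF(R) diag = [3, 6] → torsion [3, 6]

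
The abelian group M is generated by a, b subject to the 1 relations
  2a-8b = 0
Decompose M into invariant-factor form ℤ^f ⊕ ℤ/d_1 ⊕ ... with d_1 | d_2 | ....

rank_ℚ(R)=1; free=2−1=1
SNF(R) diag = [2] → torsion [2]

Answer: M ≅ ℤ^1 ⊕ ℤ/2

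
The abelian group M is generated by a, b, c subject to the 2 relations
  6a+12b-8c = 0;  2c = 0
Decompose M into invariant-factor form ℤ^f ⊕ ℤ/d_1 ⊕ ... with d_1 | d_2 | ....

Answer: M ≅ ℤ^1 ⊕ ℤ/2 ⊕ ℤ/6

Derivation:
rank_ℚ(R)=2; free=3−2=1
SNF(R) diag = [2, 6] → torsion [2, 6]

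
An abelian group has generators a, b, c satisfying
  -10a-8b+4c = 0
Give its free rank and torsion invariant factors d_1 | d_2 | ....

rank_ℚ(R)=1; free=3−1=2
SNF(R) diag = [2] → torsion [2]

Answer: M ≅ ℤ^2 ⊕ ℤ/2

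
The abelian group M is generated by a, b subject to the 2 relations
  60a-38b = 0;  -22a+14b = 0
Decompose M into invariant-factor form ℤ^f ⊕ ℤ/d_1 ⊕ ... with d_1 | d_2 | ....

rank_ℚ(R)=2; free=2−2=0
SNF(R) diag = [2, 2] → torsion [2, 2]

Answer: M ≅ ℤ/2 ⊕ ℤ/2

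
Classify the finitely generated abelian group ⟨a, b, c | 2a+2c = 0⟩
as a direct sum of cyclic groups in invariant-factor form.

Answer: M ≅ ℤ^2 ⊕ ℤ/2

Derivation:
rank_ℚ(R)=1; free=3−1=2
SNF(R) diag = [2] → torsion [2]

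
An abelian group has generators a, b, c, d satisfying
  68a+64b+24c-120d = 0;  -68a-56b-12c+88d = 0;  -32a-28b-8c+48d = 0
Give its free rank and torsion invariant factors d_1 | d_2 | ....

rank_ℚ(R)=3; free=4−3=1
SNF(R) diag = [4, 4, 4] → torsion [4, 4, 4]

Answer: M ≅ ℤ^1 ⊕ ℤ/4 ⊕ ℤ/4 ⊕ ℤ/4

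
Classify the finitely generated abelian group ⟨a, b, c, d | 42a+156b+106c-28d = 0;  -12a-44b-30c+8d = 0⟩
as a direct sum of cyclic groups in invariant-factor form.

Answer: M ≅ ℤ^2 ⊕ ℤ/2 ⊕ ℤ/2

Derivation:
rank_ℚ(R)=2; free=4−2=2
SNF(R) diag = [2, 2] → torsion [2, 2]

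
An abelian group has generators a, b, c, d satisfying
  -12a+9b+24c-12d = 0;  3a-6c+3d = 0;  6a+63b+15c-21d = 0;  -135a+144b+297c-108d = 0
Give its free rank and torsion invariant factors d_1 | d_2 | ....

rank_ℚ(R)=4; free=4−4=0
SNF(R) diag = [3, 9, 27, 54] → torsion [3, 9, 27, 54]

Answer: M ≅ ℤ/3 ⊕ ℤ/9 ⊕ ℤ/27 ⊕ ℤ/54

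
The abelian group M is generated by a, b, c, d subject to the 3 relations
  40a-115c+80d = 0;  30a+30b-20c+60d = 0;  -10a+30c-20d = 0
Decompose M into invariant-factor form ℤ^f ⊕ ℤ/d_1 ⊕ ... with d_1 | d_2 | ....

rank_ℚ(R)=3; free=4−3=1
SNF(R) diag = [5, 10, 30] → torsion [5, 10, 30]

Answer: M ≅ ℤ^1 ⊕ ℤ/5 ⊕ ℤ/10 ⊕ ℤ/30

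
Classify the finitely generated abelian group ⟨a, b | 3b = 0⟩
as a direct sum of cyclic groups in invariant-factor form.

rank_ℚ(R)=1; free=2−1=1
SNF(R) diag = [3] → torsion [3]

Answer: M ≅ ℤ^1 ⊕ ℤ/3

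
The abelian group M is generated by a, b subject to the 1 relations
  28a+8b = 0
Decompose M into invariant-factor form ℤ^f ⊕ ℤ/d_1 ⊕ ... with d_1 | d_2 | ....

rank_ℚ(R)=1; free=2−1=1
SNF(R) diag = [4] → torsion [4]

Answer: M ≅ ℤ^1 ⊕ ℤ/4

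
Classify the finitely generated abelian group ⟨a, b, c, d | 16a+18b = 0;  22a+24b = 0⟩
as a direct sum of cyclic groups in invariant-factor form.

Answer: M ≅ ℤ^2 ⊕ ℤ/2 ⊕ ℤ/6

Derivation:
rank_ℚ(R)=2; free=4−2=2
SNF(R) diag = [2, 6] → torsion [2, 6]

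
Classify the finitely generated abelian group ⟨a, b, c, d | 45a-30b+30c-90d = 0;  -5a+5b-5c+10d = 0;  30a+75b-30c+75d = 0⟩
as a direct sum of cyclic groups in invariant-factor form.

rank_ℚ(R)=3; free=4−3=1
SNF(R) diag = [5, 15, 45] → torsion [5, 15, 45]

Answer: M ≅ ℤ^1 ⊕ ℤ/5 ⊕ ℤ/15 ⊕ ℤ/45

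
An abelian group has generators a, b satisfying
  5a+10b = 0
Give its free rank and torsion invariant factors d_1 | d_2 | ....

Answer: M ≅ ℤ^1 ⊕ ℤ/5

Derivation:
rank_ℚ(R)=1; free=2−1=1
SNF(R) diag = [5] → torsion [5]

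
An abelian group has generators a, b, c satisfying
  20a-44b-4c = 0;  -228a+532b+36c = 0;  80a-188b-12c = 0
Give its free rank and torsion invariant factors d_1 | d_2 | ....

rank_ℚ(R)=3; free=3−3=0
SNF(R) diag = [4, 4, 8] → torsion [4, 4, 8]

Answer: M ≅ ℤ/4 ⊕ ℤ/4 ⊕ ℤ/8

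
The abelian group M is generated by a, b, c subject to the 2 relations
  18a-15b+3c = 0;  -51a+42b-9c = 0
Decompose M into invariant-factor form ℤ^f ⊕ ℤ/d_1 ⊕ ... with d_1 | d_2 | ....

Answer: M ≅ ℤ^1 ⊕ ℤ/3 ⊕ ℤ/3

Derivation:
rank_ℚ(R)=2; free=3−2=1
SNF(R) diag = [3, 3] → torsion [3, 3]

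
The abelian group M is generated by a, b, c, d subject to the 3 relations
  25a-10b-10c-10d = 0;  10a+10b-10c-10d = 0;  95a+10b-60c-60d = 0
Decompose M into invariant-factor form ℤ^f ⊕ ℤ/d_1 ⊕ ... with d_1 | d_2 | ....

rank_ℚ(R)=3; free=4−3=1
SNF(R) diag = [5, 10, 10] → torsion [5, 10, 10]

Answer: M ≅ ℤ^1 ⊕ ℤ/5 ⊕ ℤ/10 ⊕ ℤ/10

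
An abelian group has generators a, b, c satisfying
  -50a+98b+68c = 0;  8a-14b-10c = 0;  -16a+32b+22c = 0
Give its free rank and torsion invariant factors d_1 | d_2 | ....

rank_ℚ(R)=3; free=3−3=0
SNF(R) diag = [2, 2, 2] → torsion [2, 2, 2]

Answer: M ≅ ℤ/2 ⊕ ℤ/2 ⊕ ℤ/2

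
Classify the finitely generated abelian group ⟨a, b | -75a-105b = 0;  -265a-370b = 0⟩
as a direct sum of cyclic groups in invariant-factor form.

Answer: M ≅ ℤ/5 ⊕ ℤ/15

Derivation:
rank_ℚ(R)=2; free=2−2=0
SNF(R) diag = [5, 15] → torsion [5, 15]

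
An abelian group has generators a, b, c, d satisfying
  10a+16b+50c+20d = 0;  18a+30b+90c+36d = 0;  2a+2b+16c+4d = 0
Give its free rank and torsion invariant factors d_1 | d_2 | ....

Answer: M ≅ ℤ^1 ⊕ ℤ/2 ⊕ ℤ/6 ⊕ ℤ/6

Derivation:
rank_ℚ(R)=3; free=4−3=1
SNF(R) diag = [2, 6, 6] → torsion [2, 6, 6]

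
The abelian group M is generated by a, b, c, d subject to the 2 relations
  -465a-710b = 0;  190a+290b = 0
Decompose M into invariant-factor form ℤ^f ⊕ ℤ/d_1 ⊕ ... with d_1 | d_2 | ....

rank_ℚ(R)=2; free=4−2=2
SNF(R) diag = [5, 10] → torsion [5, 10]

Answer: M ≅ ℤ^2 ⊕ ℤ/5 ⊕ ℤ/10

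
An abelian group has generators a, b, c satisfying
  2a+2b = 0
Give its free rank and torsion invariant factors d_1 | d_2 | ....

rank_ℚ(R)=1; free=3−1=2
SNF(R) diag = [2] → torsion [2]

Answer: M ≅ ℤ^2 ⊕ ℤ/2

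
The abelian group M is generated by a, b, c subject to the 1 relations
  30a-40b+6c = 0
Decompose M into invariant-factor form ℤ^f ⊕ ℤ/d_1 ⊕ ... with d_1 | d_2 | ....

Answer: M ≅ ℤ^2 ⊕ ℤ/2

Derivation:
rank_ℚ(R)=1; free=3−1=2
SNF(R) diag = [2] → torsion [2]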